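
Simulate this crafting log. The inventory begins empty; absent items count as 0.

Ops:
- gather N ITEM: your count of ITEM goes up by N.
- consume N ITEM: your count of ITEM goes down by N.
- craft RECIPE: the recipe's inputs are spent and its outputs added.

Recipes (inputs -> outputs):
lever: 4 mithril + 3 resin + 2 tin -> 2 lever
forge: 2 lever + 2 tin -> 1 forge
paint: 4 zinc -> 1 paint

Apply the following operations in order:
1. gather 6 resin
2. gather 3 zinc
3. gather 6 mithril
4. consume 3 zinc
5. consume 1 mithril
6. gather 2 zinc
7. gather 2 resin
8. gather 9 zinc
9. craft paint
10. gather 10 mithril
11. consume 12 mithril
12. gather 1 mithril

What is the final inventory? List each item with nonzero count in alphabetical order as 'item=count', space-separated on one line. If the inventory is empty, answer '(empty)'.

After 1 (gather 6 resin): resin=6
After 2 (gather 3 zinc): resin=6 zinc=3
After 3 (gather 6 mithril): mithril=6 resin=6 zinc=3
After 4 (consume 3 zinc): mithril=6 resin=6
After 5 (consume 1 mithril): mithril=5 resin=6
After 6 (gather 2 zinc): mithril=5 resin=6 zinc=2
After 7 (gather 2 resin): mithril=5 resin=8 zinc=2
After 8 (gather 9 zinc): mithril=5 resin=8 zinc=11
After 9 (craft paint): mithril=5 paint=1 resin=8 zinc=7
After 10 (gather 10 mithril): mithril=15 paint=1 resin=8 zinc=7
After 11 (consume 12 mithril): mithril=3 paint=1 resin=8 zinc=7
After 12 (gather 1 mithril): mithril=4 paint=1 resin=8 zinc=7

Answer: mithril=4 paint=1 resin=8 zinc=7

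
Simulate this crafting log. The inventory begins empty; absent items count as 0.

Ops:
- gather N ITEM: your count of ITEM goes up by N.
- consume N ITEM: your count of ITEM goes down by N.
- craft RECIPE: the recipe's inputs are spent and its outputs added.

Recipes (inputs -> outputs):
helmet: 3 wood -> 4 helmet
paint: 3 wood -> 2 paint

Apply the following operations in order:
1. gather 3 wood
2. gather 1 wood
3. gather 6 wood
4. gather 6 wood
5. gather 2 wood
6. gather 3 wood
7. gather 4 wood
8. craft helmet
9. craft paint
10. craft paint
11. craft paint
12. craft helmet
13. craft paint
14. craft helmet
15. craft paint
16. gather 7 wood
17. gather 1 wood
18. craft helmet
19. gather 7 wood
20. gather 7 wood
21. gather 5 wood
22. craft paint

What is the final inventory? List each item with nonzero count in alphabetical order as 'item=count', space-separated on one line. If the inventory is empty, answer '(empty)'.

Answer: helmet=16 paint=12 wood=22

Derivation:
After 1 (gather 3 wood): wood=3
After 2 (gather 1 wood): wood=4
After 3 (gather 6 wood): wood=10
After 4 (gather 6 wood): wood=16
After 5 (gather 2 wood): wood=18
After 6 (gather 3 wood): wood=21
After 7 (gather 4 wood): wood=25
After 8 (craft helmet): helmet=4 wood=22
After 9 (craft paint): helmet=4 paint=2 wood=19
After 10 (craft paint): helmet=4 paint=4 wood=16
After 11 (craft paint): helmet=4 paint=6 wood=13
After 12 (craft helmet): helmet=8 paint=6 wood=10
After 13 (craft paint): helmet=8 paint=8 wood=7
After 14 (craft helmet): helmet=12 paint=8 wood=4
After 15 (craft paint): helmet=12 paint=10 wood=1
After 16 (gather 7 wood): helmet=12 paint=10 wood=8
After 17 (gather 1 wood): helmet=12 paint=10 wood=9
After 18 (craft helmet): helmet=16 paint=10 wood=6
After 19 (gather 7 wood): helmet=16 paint=10 wood=13
After 20 (gather 7 wood): helmet=16 paint=10 wood=20
After 21 (gather 5 wood): helmet=16 paint=10 wood=25
After 22 (craft paint): helmet=16 paint=12 wood=22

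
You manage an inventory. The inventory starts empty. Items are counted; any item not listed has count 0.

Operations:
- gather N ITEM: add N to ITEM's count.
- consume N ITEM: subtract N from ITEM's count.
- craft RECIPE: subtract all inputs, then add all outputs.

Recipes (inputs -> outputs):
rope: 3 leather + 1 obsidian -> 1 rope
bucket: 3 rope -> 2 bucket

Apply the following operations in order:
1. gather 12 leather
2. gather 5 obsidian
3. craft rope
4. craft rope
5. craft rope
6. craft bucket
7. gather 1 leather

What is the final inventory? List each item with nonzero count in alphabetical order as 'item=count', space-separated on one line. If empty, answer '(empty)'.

After 1 (gather 12 leather): leather=12
After 2 (gather 5 obsidian): leather=12 obsidian=5
After 3 (craft rope): leather=9 obsidian=4 rope=1
After 4 (craft rope): leather=6 obsidian=3 rope=2
After 5 (craft rope): leather=3 obsidian=2 rope=3
After 6 (craft bucket): bucket=2 leather=3 obsidian=2
After 7 (gather 1 leather): bucket=2 leather=4 obsidian=2

Answer: bucket=2 leather=4 obsidian=2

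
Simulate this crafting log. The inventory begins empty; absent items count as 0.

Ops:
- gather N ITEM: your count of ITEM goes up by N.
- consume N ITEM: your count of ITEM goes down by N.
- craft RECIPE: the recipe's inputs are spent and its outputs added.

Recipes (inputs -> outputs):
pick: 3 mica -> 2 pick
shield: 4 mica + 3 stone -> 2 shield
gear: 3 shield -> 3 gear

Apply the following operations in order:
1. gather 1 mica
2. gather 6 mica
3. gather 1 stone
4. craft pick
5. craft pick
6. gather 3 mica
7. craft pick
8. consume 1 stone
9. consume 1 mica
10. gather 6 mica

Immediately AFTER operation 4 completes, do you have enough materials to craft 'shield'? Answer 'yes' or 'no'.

After 1 (gather 1 mica): mica=1
After 2 (gather 6 mica): mica=7
After 3 (gather 1 stone): mica=7 stone=1
After 4 (craft pick): mica=4 pick=2 stone=1

Answer: no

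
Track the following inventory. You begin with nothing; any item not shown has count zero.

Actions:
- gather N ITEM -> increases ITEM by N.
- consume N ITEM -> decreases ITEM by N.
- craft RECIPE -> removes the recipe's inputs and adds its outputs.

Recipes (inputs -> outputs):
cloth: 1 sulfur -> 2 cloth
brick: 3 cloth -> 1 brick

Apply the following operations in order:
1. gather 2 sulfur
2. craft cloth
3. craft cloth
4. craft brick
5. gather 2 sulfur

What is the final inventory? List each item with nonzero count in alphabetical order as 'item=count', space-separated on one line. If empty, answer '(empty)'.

After 1 (gather 2 sulfur): sulfur=2
After 2 (craft cloth): cloth=2 sulfur=1
After 3 (craft cloth): cloth=4
After 4 (craft brick): brick=1 cloth=1
After 5 (gather 2 sulfur): brick=1 cloth=1 sulfur=2

Answer: brick=1 cloth=1 sulfur=2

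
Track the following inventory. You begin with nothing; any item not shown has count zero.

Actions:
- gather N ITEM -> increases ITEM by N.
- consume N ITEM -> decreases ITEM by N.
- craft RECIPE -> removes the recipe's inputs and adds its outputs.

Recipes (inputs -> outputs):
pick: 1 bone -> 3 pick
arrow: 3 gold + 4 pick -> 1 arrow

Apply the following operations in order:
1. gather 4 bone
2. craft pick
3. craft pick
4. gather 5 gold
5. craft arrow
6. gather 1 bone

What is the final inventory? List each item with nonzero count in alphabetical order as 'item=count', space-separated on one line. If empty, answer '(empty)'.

After 1 (gather 4 bone): bone=4
After 2 (craft pick): bone=3 pick=3
After 3 (craft pick): bone=2 pick=6
After 4 (gather 5 gold): bone=2 gold=5 pick=6
After 5 (craft arrow): arrow=1 bone=2 gold=2 pick=2
After 6 (gather 1 bone): arrow=1 bone=3 gold=2 pick=2

Answer: arrow=1 bone=3 gold=2 pick=2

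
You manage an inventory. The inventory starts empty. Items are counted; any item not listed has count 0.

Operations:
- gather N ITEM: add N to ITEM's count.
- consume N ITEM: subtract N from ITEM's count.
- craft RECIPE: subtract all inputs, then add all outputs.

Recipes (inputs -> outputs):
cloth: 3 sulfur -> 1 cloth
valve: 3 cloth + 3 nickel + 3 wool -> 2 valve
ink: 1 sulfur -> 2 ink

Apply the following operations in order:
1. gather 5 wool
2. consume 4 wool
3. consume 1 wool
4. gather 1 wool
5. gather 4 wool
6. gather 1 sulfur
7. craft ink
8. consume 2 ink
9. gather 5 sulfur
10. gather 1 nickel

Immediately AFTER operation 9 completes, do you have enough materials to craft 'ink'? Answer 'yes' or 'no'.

Answer: yes

Derivation:
After 1 (gather 5 wool): wool=5
After 2 (consume 4 wool): wool=1
After 3 (consume 1 wool): (empty)
After 4 (gather 1 wool): wool=1
After 5 (gather 4 wool): wool=5
After 6 (gather 1 sulfur): sulfur=1 wool=5
After 7 (craft ink): ink=2 wool=5
After 8 (consume 2 ink): wool=5
After 9 (gather 5 sulfur): sulfur=5 wool=5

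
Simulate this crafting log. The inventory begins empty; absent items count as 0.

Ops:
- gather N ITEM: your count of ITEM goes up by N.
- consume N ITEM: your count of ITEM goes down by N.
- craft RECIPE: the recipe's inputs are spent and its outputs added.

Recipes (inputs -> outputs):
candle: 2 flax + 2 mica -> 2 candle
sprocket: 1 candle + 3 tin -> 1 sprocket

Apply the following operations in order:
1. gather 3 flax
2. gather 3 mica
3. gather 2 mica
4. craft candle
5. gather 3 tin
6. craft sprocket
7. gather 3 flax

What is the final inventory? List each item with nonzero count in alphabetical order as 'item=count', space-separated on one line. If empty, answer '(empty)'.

Answer: candle=1 flax=4 mica=3 sprocket=1

Derivation:
After 1 (gather 3 flax): flax=3
After 2 (gather 3 mica): flax=3 mica=3
After 3 (gather 2 mica): flax=3 mica=5
After 4 (craft candle): candle=2 flax=1 mica=3
After 5 (gather 3 tin): candle=2 flax=1 mica=3 tin=3
After 6 (craft sprocket): candle=1 flax=1 mica=3 sprocket=1
After 7 (gather 3 flax): candle=1 flax=4 mica=3 sprocket=1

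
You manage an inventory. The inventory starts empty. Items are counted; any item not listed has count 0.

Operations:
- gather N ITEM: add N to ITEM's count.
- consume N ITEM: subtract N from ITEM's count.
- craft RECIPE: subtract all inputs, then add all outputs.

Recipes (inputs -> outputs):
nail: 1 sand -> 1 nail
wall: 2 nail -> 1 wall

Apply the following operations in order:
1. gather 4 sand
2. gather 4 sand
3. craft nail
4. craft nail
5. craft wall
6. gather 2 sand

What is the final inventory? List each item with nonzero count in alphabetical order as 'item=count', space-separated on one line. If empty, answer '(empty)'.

After 1 (gather 4 sand): sand=4
After 2 (gather 4 sand): sand=8
After 3 (craft nail): nail=1 sand=7
After 4 (craft nail): nail=2 sand=6
After 5 (craft wall): sand=6 wall=1
After 6 (gather 2 sand): sand=8 wall=1

Answer: sand=8 wall=1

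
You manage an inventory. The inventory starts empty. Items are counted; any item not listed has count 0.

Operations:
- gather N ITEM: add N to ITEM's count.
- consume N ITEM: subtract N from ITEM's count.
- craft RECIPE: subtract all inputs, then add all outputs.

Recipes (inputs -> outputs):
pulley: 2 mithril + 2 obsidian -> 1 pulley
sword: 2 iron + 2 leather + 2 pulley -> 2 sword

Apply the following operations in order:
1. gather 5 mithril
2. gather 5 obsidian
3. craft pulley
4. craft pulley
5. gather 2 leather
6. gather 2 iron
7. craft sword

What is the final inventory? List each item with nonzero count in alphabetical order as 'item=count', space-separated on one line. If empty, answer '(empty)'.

Answer: mithril=1 obsidian=1 sword=2

Derivation:
After 1 (gather 5 mithril): mithril=5
After 2 (gather 5 obsidian): mithril=5 obsidian=5
After 3 (craft pulley): mithril=3 obsidian=3 pulley=1
After 4 (craft pulley): mithril=1 obsidian=1 pulley=2
After 5 (gather 2 leather): leather=2 mithril=1 obsidian=1 pulley=2
After 6 (gather 2 iron): iron=2 leather=2 mithril=1 obsidian=1 pulley=2
After 7 (craft sword): mithril=1 obsidian=1 sword=2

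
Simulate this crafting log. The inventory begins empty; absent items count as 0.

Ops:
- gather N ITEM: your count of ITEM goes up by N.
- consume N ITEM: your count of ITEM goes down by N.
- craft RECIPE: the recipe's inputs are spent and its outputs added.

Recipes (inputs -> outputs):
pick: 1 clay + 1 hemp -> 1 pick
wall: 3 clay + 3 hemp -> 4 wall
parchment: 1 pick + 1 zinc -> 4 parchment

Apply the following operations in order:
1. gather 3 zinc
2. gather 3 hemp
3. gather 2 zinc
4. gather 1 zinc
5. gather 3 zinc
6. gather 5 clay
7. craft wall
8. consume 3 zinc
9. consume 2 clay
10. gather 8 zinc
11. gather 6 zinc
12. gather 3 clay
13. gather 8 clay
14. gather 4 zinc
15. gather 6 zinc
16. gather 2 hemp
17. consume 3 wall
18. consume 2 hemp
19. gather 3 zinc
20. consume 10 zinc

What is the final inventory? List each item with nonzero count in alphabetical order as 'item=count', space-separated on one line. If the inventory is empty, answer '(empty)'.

After 1 (gather 3 zinc): zinc=3
After 2 (gather 3 hemp): hemp=3 zinc=3
After 3 (gather 2 zinc): hemp=3 zinc=5
After 4 (gather 1 zinc): hemp=3 zinc=6
After 5 (gather 3 zinc): hemp=3 zinc=9
After 6 (gather 5 clay): clay=5 hemp=3 zinc=9
After 7 (craft wall): clay=2 wall=4 zinc=9
After 8 (consume 3 zinc): clay=2 wall=4 zinc=6
After 9 (consume 2 clay): wall=4 zinc=6
After 10 (gather 8 zinc): wall=4 zinc=14
After 11 (gather 6 zinc): wall=4 zinc=20
After 12 (gather 3 clay): clay=3 wall=4 zinc=20
After 13 (gather 8 clay): clay=11 wall=4 zinc=20
After 14 (gather 4 zinc): clay=11 wall=4 zinc=24
After 15 (gather 6 zinc): clay=11 wall=4 zinc=30
After 16 (gather 2 hemp): clay=11 hemp=2 wall=4 zinc=30
After 17 (consume 3 wall): clay=11 hemp=2 wall=1 zinc=30
After 18 (consume 2 hemp): clay=11 wall=1 zinc=30
After 19 (gather 3 zinc): clay=11 wall=1 zinc=33
After 20 (consume 10 zinc): clay=11 wall=1 zinc=23

Answer: clay=11 wall=1 zinc=23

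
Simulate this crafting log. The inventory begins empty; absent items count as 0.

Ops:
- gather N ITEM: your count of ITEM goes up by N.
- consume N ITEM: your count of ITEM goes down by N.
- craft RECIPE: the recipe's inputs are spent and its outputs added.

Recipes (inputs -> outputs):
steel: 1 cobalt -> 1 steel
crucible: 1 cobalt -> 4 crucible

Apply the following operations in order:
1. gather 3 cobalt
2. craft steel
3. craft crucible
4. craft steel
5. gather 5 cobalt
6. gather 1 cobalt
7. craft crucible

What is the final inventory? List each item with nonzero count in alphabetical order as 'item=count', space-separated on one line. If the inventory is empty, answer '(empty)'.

After 1 (gather 3 cobalt): cobalt=3
After 2 (craft steel): cobalt=2 steel=1
After 3 (craft crucible): cobalt=1 crucible=4 steel=1
After 4 (craft steel): crucible=4 steel=2
After 5 (gather 5 cobalt): cobalt=5 crucible=4 steel=2
After 6 (gather 1 cobalt): cobalt=6 crucible=4 steel=2
After 7 (craft crucible): cobalt=5 crucible=8 steel=2

Answer: cobalt=5 crucible=8 steel=2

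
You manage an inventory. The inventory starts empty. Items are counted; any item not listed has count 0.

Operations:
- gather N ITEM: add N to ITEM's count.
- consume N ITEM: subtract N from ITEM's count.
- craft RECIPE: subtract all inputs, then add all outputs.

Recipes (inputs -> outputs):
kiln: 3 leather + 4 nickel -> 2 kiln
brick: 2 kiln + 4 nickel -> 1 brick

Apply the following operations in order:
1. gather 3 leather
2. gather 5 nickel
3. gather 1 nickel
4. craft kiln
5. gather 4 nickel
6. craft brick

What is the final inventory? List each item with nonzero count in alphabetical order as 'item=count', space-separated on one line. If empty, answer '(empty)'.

Answer: brick=1 nickel=2

Derivation:
After 1 (gather 3 leather): leather=3
After 2 (gather 5 nickel): leather=3 nickel=5
After 3 (gather 1 nickel): leather=3 nickel=6
After 4 (craft kiln): kiln=2 nickel=2
After 5 (gather 4 nickel): kiln=2 nickel=6
After 6 (craft brick): brick=1 nickel=2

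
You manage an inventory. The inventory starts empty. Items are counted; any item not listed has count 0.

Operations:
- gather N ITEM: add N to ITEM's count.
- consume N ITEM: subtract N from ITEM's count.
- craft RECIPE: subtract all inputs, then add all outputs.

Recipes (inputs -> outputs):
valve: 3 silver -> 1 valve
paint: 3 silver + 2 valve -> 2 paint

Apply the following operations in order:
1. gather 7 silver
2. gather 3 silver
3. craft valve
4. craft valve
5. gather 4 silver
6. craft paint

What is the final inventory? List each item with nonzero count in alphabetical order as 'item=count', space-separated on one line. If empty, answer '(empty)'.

Answer: paint=2 silver=5

Derivation:
After 1 (gather 7 silver): silver=7
After 2 (gather 3 silver): silver=10
After 3 (craft valve): silver=7 valve=1
After 4 (craft valve): silver=4 valve=2
After 5 (gather 4 silver): silver=8 valve=2
After 6 (craft paint): paint=2 silver=5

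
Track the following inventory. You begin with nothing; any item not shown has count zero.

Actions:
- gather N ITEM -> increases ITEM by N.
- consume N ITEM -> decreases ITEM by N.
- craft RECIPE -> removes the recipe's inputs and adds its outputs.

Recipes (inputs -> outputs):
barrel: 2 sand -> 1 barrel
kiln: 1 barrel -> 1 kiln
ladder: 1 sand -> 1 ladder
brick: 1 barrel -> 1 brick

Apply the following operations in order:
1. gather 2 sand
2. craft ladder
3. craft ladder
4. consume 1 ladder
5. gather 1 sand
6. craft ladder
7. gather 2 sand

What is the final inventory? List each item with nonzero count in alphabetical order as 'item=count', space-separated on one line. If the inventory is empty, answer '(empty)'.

After 1 (gather 2 sand): sand=2
After 2 (craft ladder): ladder=1 sand=1
After 3 (craft ladder): ladder=2
After 4 (consume 1 ladder): ladder=1
After 5 (gather 1 sand): ladder=1 sand=1
After 6 (craft ladder): ladder=2
After 7 (gather 2 sand): ladder=2 sand=2

Answer: ladder=2 sand=2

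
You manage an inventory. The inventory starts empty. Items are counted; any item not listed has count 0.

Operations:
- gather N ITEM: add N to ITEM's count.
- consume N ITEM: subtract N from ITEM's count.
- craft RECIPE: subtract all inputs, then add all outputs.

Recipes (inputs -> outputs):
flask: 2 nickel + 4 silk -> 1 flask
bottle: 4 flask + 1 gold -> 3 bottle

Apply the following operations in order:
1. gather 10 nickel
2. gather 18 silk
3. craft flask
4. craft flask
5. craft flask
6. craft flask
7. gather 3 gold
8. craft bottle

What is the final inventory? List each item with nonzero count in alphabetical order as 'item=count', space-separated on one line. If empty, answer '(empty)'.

After 1 (gather 10 nickel): nickel=10
After 2 (gather 18 silk): nickel=10 silk=18
After 3 (craft flask): flask=1 nickel=8 silk=14
After 4 (craft flask): flask=2 nickel=6 silk=10
After 5 (craft flask): flask=3 nickel=4 silk=6
After 6 (craft flask): flask=4 nickel=2 silk=2
After 7 (gather 3 gold): flask=4 gold=3 nickel=2 silk=2
After 8 (craft bottle): bottle=3 gold=2 nickel=2 silk=2

Answer: bottle=3 gold=2 nickel=2 silk=2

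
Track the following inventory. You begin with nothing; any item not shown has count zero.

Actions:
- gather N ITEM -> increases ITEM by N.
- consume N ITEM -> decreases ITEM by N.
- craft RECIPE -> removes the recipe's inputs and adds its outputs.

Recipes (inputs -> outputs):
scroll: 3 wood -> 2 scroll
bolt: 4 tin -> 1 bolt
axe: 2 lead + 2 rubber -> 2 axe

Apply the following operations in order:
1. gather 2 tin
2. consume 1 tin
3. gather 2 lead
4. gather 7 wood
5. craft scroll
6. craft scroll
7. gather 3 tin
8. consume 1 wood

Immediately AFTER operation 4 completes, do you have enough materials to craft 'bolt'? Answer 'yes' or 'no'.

After 1 (gather 2 tin): tin=2
After 2 (consume 1 tin): tin=1
After 3 (gather 2 lead): lead=2 tin=1
After 4 (gather 7 wood): lead=2 tin=1 wood=7

Answer: no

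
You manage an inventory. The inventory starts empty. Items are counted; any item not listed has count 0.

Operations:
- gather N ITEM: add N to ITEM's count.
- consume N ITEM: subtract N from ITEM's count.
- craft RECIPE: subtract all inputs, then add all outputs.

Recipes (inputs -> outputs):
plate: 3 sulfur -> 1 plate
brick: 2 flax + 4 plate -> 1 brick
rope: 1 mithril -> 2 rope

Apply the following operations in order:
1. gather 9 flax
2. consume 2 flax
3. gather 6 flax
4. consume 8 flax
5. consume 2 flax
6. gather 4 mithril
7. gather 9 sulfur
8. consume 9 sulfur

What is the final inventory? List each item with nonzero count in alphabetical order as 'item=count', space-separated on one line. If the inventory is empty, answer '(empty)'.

After 1 (gather 9 flax): flax=9
After 2 (consume 2 flax): flax=7
After 3 (gather 6 flax): flax=13
After 4 (consume 8 flax): flax=5
After 5 (consume 2 flax): flax=3
After 6 (gather 4 mithril): flax=3 mithril=4
After 7 (gather 9 sulfur): flax=3 mithril=4 sulfur=9
After 8 (consume 9 sulfur): flax=3 mithril=4

Answer: flax=3 mithril=4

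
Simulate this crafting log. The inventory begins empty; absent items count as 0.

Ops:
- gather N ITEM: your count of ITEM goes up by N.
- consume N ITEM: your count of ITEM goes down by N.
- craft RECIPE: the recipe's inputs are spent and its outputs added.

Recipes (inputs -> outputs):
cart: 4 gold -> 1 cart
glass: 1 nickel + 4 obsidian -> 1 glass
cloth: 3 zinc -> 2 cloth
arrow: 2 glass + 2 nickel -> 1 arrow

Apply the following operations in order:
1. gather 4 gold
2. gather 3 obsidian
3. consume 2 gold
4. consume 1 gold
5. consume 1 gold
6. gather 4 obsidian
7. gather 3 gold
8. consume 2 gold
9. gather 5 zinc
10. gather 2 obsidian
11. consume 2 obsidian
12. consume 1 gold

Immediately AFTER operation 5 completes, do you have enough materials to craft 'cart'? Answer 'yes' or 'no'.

Answer: no

Derivation:
After 1 (gather 4 gold): gold=4
After 2 (gather 3 obsidian): gold=4 obsidian=3
After 3 (consume 2 gold): gold=2 obsidian=3
After 4 (consume 1 gold): gold=1 obsidian=3
After 5 (consume 1 gold): obsidian=3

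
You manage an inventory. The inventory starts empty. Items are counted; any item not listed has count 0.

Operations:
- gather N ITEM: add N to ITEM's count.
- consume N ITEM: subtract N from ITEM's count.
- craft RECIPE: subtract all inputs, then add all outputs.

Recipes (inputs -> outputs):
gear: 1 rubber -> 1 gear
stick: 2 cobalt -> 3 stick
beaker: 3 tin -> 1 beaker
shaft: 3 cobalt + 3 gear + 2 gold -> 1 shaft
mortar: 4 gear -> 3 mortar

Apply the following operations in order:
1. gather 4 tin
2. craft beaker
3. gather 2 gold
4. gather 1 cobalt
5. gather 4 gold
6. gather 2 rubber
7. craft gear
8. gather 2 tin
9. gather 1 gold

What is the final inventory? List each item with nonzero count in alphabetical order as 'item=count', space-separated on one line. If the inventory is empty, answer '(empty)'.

After 1 (gather 4 tin): tin=4
After 2 (craft beaker): beaker=1 tin=1
After 3 (gather 2 gold): beaker=1 gold=2 tin=1
After 4 (gather 1 cobalt): beaker=1 cobalt=1 gold=2 tin=1
After 5 (gather 4 gold): beaker=1 cobalt=1 gold=6 tin=1
After 6 (gather 2 rubber): beaker=1 cobalt=1 gold=6 rubber=2 tin=1
After 7 (craft gear): beaker=1 cobalt=1 gear=1 gold=6 rubber=1 tin=1
After 8 (gather 2 tin): beaker=1 cobalt=1 gear=1 gold=6 rubber=1 tin=3
After 9 (gather 1 gold): beaker=1 cobalt=1 gear=1 gold=7 rubber=1 tin=3

Answer: beaker=1 cobalt=1 gear=1 gold=7 rubber=1 tin=3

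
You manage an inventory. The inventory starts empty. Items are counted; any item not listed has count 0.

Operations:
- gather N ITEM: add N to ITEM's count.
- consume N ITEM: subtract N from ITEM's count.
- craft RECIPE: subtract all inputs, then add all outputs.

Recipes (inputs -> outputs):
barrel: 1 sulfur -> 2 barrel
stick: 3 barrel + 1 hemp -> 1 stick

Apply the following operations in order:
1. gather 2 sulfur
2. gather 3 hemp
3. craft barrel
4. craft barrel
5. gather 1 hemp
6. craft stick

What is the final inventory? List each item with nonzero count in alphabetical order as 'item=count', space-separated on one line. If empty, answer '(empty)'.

After 1 (gather 2 sulfur): sulfur=2
After 2 (gather 3 hemp): hemp=3 sulfur=2
After 3 (craft barrel): barrel=2 hemp=3 sulfur=1
After 4 (craft barrel): barrel=4 hemp=3
After 5 (gather 1 hemp): barrel=4 hemp=4
After 6 (craft stick): barrel=1 hemp=3 stick=1

Answer: barrel=1 hemp=3 stick=1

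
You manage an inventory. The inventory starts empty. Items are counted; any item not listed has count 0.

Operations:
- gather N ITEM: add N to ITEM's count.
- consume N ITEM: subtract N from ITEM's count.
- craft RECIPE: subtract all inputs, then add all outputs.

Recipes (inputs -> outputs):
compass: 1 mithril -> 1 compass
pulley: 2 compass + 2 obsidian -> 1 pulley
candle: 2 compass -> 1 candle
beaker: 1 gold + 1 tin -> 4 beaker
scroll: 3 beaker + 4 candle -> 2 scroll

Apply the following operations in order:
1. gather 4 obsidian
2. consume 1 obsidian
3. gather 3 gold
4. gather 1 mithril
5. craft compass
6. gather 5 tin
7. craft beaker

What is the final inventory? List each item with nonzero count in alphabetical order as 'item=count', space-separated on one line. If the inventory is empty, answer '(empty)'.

After 1 (gather 4 obsidian): obsidian=4
After 2 (consume 1 obsidian): obsidian=3
After 3 (gather 3 gold): gold=3 obsidian=3
After 4 (gather 1 mithril): gold=3 mithril=1 obsidian=3
After 5 (craft compass): compass=1 gold=3 obsidian=3
After 6 (gather 5 tin): compass=1 gold=3 obsidian=3 tin=5
After 7 (craft beaker): beaker=4 compass=1 gold=2 obsidian=3 tin=4

Answer: beaker=4 compass=1 gold=2 obsidian=3 tin=4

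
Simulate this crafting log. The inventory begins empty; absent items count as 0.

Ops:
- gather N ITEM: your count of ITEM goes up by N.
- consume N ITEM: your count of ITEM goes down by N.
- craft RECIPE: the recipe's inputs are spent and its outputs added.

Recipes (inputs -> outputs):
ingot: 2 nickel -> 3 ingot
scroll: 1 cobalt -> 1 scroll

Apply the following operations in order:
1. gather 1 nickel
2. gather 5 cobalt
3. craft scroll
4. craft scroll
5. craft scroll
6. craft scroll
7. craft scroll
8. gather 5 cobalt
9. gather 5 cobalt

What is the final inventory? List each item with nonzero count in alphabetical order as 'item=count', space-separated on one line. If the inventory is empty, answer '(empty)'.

After 1 (gather 1 nickel): nickel=1
After 2 (gather 5 cobalt): cobalt=5 nickel=1
After 3 (craft scroll): cobalt=4 nickel=1 scroll=1
After 4 (craft scroll): cobalt=3 nickel=1 scroll=2
After 5 (craft scroll): cobalt=2 nickel=1 scroll=3
After 6 (craft scroll): cobalt=1 nickel=1 scroll=4
After 7 (craft scroll): nickel=1 scroll=5
After 8 (gather 5 cobalt): cobalt=5 nickel=1 scroll=5
After 9 (gather 5 cobalt): cobalt=10 nickel=1 scroll=5

Answer: cobalt=10 nickel=1 scroll=5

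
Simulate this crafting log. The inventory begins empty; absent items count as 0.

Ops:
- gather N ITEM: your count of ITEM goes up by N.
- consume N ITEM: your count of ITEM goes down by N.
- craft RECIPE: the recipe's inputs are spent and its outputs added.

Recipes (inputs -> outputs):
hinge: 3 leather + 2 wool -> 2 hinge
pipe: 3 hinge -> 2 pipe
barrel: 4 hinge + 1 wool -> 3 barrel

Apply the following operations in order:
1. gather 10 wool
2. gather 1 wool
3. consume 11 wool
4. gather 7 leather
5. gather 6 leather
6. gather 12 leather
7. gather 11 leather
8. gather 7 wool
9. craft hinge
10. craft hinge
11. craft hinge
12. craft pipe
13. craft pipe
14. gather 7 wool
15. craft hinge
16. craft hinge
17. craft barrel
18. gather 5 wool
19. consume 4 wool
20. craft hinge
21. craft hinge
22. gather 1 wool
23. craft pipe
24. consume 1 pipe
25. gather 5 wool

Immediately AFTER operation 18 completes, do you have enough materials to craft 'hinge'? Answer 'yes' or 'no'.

After 1 (gather 10 wool): wool=10
After 2 (gather 1 wool): wool=11
After 3 (consume 11 wool): (empty)
After 4 (gather 7 leather): leather=7
After 5 (gather 6 leather): leather=13
After 6 (gather 12 leather): leather=25
After 7 (gather 11 leather): leather=36
After 8 (gather 7 wool): leather=36 wool=7
After 9 (craft hinge): hinge=2 leather=33 wool=5
After 10 (craft hinge): hinge=4 leather=30 wool=3
After 11 (craft hinge): hinge=6 leather=27 wool=1
After 12 (craft pipe): hinge=3 leather=27 pipe=2 wool=1
After 13 (craft pipe): leather=27 pipe=4 wool=1
After 14 (gather 7 wool): leather=27 pipe=4 wool=8
After 15 (craft hinge): hinge=2 leather=24 pipe=4 wool=6
After 16 (craft hinge): hinge=4 leather=21 pipe=4 wool=4
After 17 (craft barrel): barrel=3 leather=21 pipe=4 wool=3
After 18 (gather 5 wool): barrel=3 leather=21 pipe=4 wool=8

Answer: yes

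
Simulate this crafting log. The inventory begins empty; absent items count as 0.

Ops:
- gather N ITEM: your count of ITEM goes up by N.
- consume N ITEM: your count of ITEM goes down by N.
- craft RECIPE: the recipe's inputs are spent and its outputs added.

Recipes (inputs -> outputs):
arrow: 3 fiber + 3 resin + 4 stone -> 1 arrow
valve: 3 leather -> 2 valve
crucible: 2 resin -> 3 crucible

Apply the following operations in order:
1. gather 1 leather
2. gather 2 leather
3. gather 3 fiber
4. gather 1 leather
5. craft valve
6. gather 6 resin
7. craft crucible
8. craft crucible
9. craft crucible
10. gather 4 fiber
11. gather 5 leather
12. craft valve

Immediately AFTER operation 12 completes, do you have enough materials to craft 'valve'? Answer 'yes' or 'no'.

After 1 (gather 1 leather): leather=1
After 2 (gather 2 leather): leather=3
After 3 (gather 3 fiber): fiber=3 leather=3
After 4 (gather 1 leather): fiber=3 leather=4
After 5 (craft valve): fiber=3 leather=1 valve=2
After 6 (gather 6 resin): fiber=3 leather=1 resin=6 valve=2
After 7 (craft crucible): crucible=3 fiber=3 leather=1 resin=4 valve=2
After 8 (craft crucible): crucible=6 fiber=3 leather=1 resin=2 valve=2
After 9 (craft crucible): crucible=9 fiber=3 leather=1 valve=2
After 10 (gather 4 fiber): crucible=9 fiber=7 leather=1 valve=2
After 11 (gather 5 leather): crucible=9 fiber=7 leather=6 valve=2
After 12 (craft valve): crucible=9 fiber=7 leather=3 valve=4

Answer: yes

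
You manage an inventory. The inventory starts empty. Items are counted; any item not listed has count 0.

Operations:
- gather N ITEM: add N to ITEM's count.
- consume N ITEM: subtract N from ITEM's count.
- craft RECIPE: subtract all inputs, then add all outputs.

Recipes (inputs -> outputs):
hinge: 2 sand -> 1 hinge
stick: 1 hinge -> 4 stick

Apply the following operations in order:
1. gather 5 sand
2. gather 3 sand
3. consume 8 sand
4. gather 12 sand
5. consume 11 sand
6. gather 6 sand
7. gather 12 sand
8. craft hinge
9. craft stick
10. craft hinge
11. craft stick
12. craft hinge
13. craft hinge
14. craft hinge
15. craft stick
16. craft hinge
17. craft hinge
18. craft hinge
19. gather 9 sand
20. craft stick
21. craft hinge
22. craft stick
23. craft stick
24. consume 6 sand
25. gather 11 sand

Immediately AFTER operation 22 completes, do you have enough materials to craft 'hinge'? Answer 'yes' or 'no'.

Answer: yes

Derivation:
After 1 (gather 5 sand): sand=5
After 2 (gather 3 sand): sand=8
After 3 (consume 8 sand): (empty)
After 4 (gather 12 sand): sand=12
After 5 (consume 11 sand): sand=1
After 6 (gather 6 sand): sand=7
After 7 (gather 12 sand): sand=19
After 8 (craft hinge): hinge=1 sand=17
After 9 (craft stick): sand=17 stick=4
After 10 (craft hinge): hinge=1 sand=15 stick=4
After 11 (craft stick): sand=15 stick=8
After 12 (craft hinge): hinge=1 sand=13 stick=8
After 13 (craft hinge): hinge=2 sand=11 stick=8
After 14 (craft hinge): hinge=3 sand=9 stick=8
After 15 (craft stick): hinge=2 sand=9 stick=12
After 16 (craft hinge): hinge=3 sand=7 stick=12
After 17 (craft hinge): hinge=4 sand=5 stick=12
After 18 (craft hinge): hinge=5 sand=3 stick=12
After 19 (gather 9 sand): hinge=5 sand=12 stick=12
After 20 (craft stick): hinge=4 sand=12 stick=16
After 21 (craft hinge): hinge=5 sand=10 stick=16
After 22 (craft stick): hinge=4 sand=10 stick=20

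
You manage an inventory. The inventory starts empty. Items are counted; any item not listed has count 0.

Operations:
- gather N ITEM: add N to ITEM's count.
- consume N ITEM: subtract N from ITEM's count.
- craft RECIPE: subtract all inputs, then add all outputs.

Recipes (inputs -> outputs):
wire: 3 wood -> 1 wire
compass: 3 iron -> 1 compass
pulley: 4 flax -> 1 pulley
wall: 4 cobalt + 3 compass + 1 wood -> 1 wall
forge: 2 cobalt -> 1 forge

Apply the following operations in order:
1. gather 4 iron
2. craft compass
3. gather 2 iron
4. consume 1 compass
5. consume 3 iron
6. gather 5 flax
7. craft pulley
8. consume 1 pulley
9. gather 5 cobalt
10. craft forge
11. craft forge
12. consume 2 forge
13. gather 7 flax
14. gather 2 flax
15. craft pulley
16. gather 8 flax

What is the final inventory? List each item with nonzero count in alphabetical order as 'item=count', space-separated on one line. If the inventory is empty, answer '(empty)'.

After 1 (gather 4 iron): iron=4
After 2 (craft compass): compass=1 iron=1
After 3 (gather 2 iron): compass=1 iron=3
After 4 (consume 1 compass): iron=3
After 5 (consume 3 iron): (empty)
After 6 (gather 5 flax): flax=5
After 7 (craft pulley): flax=1 pulley=1
After 8 (consume 1 pulley): flax=1
After 9 (gather 5 cobalt): cobalt=5 flax=1
After 10 (craft forge): cobalt=3 flax=1 forge=1
After 11 (craft forge): cobalt=1 flax=1 forge=2
After 12 (consume 2 forge): cobalt=1 flax=1
After 13 (gather 7 flax): cobalt=1 flax=8
After 14 (gather 2 flax): cobalt=1 flax=10
After 15 (craft pulley): cobalt=1 flax=6 pulley=1
After 16 (gather 8 flax): cobalt=1 flax=14 pulley=1

Answer: cobalt=1 flax=14 pulley=1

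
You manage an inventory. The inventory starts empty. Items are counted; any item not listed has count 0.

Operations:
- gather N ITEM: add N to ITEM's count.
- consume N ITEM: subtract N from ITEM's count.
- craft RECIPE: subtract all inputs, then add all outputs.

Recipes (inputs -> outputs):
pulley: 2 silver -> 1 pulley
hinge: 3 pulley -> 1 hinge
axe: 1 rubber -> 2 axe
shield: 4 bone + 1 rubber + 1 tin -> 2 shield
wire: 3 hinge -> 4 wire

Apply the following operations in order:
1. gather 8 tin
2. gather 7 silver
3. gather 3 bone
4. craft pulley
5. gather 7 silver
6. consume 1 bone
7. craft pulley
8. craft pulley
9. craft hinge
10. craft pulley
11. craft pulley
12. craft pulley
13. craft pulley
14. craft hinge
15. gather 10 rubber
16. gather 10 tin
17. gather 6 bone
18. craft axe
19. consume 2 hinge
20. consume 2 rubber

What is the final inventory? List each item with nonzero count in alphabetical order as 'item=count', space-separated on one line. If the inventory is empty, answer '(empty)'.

After 1 (gather 8 tin): tin=8
After 2 (gather 7 silver): silver=7 tin=8
After 3 (gather 3 bone): bone=3 silver=7 tin=8
After 4 (craft pulley): bone=3 pulley=1 silver=5 tin=8
After 5 (gather 7 silver): bone=3 pulley=1 silver=12 tin=8
After 6 (consume 1 bone): bone=2 pulley=1 silver=12 tin=8
After 7 (craft pulley): bone=2 pulley=2 silver=10 tin=8
After 8 (craft pulley): bone=2 pulley=3 silver=8 tin=8
After 9 (craft hinge): bone=2 hinge=1 silver=8 tin=8
After 10 (craft pulley): bone=2 hinge=1 pulley=1 silver=6 tin=8
After 11 (craft pulley): bone=2 hinge=1 pulley=2 silver=4 tin=8
After 12 (craft pulley): bone=2 hinge=1 pulley=3 silver=2 tin=8
After 13 (craft pulley): bone=2 hinge=1 pulley=4 tin=8
After 14 (craft hinge): bone=2 hinge=2 pulley=1 tin=8
After 15 (gather 10 rubber): bone=2 hinge=2 pulley=1 rubber=10 tin=8
After 16 (gather 10 tin): bone=2 hinge=2 pulley=1 rubber=10 tin=18
After 17 (gather 6 bone): bone=8 hinge=2 pulley=1 rubber=10 tin=18
After 18 (craft axe): axe=2 bone=8 hinge=2 pulley=1 rubber=9 tin=18
After 19 (consume 2 hinge): axe=2 bone=8 pulley=1 rubber=9 tin=18
After 20 (consume 2 rubber): axe=2 bone=8 pulley=1 rubber=7 tin=18

Answer: axe=2 bone=8 pulley=1 rubber=7 tin=18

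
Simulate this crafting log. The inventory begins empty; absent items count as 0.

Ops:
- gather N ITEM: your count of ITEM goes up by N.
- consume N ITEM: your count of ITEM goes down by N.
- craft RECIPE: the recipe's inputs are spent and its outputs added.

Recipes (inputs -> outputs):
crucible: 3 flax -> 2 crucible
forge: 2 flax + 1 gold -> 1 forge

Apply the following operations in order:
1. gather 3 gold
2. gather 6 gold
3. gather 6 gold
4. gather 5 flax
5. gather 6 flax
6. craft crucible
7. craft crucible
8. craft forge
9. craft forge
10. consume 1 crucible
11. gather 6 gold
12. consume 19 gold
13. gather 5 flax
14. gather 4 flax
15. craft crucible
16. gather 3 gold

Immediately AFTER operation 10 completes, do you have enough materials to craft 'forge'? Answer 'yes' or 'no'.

After 1 (gather 3 gold): gold=3
After 2 (gather 6 gold): gold=9
After 3 (gather 6 gold): gold=15
After 4 (gather 5 flax): flax=5 gold=15
After 5 (gather 6 flax): flax=11 gold=15
After 6 (craft crucible): crucible=2 flax=8 gold=15
After 7 (craft crucible): crucible=4 flax=5 gold=15
After 8 (craft forge): crucible=4 flax=3 forge=1 gold=14
After 9 (craft forge): crucible=4 flax=1 forge=2 gold=13
After 10 (consume 1 crucible): crucible=3 flax=1 forge=2 gold=13

Answer: no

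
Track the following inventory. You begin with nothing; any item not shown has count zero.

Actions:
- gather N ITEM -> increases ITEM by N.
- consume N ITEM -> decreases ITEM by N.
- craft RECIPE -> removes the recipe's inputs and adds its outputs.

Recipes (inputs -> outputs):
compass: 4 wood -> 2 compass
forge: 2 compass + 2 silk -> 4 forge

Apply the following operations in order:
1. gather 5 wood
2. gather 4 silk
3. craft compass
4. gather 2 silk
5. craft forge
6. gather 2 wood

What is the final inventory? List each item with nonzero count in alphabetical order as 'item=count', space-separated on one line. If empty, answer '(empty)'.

Answer: forge=4 silk=4 wood=3

Derivation:
After 1 (gather 5 wood): wood=5
After 2 (gather 4 silk): silk=4 wood=5
After 3 (craft compass): compass=2 silk=4 wood=1
After 4 (gather 2 silk): compass=2 silk=6 wood=1
After 5 (craft forge): forge=4 silk=4 wood=1
After 6 (gather 2 wood): forge=4 silk=4 wood=3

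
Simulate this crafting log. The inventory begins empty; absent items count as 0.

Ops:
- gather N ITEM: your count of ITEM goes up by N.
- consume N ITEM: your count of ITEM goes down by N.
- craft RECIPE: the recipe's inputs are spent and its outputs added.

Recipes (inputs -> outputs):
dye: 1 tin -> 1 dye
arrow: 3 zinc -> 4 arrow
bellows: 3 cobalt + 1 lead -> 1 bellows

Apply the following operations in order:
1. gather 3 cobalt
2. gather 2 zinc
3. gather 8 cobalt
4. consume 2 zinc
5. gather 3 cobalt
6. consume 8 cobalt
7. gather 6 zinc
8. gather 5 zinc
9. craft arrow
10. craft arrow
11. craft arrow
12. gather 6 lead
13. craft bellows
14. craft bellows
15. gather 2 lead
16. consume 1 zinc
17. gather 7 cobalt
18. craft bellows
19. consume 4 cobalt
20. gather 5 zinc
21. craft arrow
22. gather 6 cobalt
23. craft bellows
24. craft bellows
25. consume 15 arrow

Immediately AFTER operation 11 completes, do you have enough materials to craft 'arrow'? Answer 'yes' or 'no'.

Answer: no

Derivation:
After 1 (gather 3 cobalt): cobalt=3
After 2 (gather 2 zinc): cobalt=3 zinc=2
After 3 (gather 8 cobalt): cobalt=11 zinc=2
After 4 (consume 2 zinc): cobalt=11
After 5 (gather 3 cobalt): cobalt=14
After 6 (consume 8 cobalt): cobalt=6
After 7 (gather 6 zinc): cobalt=6 zinc=6
After 8 (gather 5 zinc): cobalt=6 zinc=11
After 9 (craft arrow): arrow=4 cobalt=6 zinc=8
After 10 (craft arrow): arrow=8 cobalt=6 zinc=5
After 11 (craft arrow): arrow=12 cobalt=6 zinc=2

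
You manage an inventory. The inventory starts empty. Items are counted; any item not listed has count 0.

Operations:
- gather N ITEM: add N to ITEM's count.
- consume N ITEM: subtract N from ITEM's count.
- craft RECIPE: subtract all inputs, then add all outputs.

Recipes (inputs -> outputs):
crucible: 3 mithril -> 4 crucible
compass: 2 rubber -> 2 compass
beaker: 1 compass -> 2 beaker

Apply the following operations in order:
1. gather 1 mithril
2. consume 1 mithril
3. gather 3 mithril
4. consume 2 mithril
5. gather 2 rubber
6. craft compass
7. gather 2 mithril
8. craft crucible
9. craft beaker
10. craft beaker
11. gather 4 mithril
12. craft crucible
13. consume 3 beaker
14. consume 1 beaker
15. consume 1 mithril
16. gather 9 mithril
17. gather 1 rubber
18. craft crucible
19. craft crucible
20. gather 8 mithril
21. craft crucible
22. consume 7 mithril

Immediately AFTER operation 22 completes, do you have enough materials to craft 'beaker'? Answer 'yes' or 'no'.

After 1 (gather 1 mithril): mithril=1
After 2 (consume 1 mithril): (empty)
After 3 (gather 3 mithril): mithril=3
After 4 (consume 2 mithril): mithril=1
After 5 (gather 2 rubber): mithril=1 rubber=2
After 6 (craft compass): compass=2 mithril=1
After 7 (gather 2 mithril): compass=2 mithril=3
After 8 (craft crucible): compass=2 crucible=4
After 9 (craft beaker): beaker=2 compass=1 crucible=4
After 10 (craft beaker): beaker=4 crucible=4
After 11 (gather 4 mithril): beaker=4 crucible=4 mithril=4
After 12 (craft crucible): beaker=4 crucible=8 mithril=1
After 13 (consume 3 beaker): beaker=1 crucible=8 mithril=1
After 14 (consume 1 beaker): crucible=8 mithril=1
After 15 (consume 1 mithril): crucible=8
After 16 (gather 9 mithril): crucible=8 mithril=9
After 17 (gather 1 rubber): crucible=8 mithril=9 rubber=1
After 18 (craft crucible): crucible=12 mithril=6 rubber=1
After 19 (craft crucible): crucible=16 mithril=3 rubber=1
After 20 (gather 8 mithril): crucible=16 mithril=11 rubber=1
After 21 (craft crucible): crucible=20 mithril=8 rubber=1
After 22 (consume 7 mithril): crucible=20 mithril=1 rubber=1

Answer: no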